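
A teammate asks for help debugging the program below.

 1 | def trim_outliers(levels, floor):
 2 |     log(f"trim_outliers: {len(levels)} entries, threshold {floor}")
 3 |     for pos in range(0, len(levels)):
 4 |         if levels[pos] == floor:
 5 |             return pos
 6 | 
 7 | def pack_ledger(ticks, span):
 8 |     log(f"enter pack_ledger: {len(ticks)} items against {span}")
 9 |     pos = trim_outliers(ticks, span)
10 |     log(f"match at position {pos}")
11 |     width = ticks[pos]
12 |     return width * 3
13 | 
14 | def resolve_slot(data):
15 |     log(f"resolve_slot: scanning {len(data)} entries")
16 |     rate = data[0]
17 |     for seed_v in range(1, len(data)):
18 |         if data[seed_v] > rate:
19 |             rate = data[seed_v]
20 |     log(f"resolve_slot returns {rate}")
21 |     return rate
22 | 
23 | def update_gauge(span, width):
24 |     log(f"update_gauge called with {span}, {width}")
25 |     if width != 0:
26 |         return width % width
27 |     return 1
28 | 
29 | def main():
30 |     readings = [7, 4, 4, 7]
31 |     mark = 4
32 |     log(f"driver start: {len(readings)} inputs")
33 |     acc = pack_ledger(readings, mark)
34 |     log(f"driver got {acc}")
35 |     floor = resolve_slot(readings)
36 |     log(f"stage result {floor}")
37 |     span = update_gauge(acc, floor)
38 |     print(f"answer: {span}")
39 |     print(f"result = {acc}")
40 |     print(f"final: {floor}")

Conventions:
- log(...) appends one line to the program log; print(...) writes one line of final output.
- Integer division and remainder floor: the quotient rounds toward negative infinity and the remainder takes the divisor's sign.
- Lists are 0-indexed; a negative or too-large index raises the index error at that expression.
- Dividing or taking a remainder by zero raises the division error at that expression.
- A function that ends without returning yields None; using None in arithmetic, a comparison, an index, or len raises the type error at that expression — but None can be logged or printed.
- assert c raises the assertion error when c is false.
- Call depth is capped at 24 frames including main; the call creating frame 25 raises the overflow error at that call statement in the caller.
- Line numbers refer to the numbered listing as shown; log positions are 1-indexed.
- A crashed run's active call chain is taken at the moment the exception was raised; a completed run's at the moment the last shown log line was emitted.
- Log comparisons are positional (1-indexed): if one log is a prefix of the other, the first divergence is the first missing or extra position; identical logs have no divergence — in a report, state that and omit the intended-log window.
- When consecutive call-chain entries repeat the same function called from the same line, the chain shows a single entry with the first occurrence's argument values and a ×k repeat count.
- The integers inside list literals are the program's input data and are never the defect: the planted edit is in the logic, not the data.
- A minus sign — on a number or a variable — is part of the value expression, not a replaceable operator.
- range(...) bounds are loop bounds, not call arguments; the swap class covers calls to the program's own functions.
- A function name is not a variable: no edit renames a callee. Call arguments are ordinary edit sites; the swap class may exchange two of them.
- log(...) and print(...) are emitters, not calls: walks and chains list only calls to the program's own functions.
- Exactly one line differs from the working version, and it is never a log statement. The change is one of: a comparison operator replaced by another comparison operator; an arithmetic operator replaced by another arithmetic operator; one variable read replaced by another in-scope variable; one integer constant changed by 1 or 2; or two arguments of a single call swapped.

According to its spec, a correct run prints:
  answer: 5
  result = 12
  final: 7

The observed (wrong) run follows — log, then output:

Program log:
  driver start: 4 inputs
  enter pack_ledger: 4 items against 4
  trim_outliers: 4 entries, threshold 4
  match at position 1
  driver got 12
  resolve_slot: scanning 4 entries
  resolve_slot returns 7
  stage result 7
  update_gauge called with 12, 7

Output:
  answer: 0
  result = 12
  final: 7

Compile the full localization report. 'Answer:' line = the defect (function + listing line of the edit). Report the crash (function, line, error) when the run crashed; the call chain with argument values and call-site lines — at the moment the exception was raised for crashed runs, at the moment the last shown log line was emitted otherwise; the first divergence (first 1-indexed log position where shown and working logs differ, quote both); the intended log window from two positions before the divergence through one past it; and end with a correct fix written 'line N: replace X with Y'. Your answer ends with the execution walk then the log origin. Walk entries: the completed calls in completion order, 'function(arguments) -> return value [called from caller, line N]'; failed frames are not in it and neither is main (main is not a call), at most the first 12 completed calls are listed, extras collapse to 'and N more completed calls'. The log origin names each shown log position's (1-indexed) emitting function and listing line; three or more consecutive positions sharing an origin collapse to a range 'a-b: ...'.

Answer: the defect is in update_gauge at line 26.
Key fact: Nothing in the log betrays the bug — only the output does.
Call chain: main -> update_gauge(12, 7) (called at line 37).
First divergence: none; the two logs match at every position.
Execution walk:
  trim_outliers([7, 4, 4, 7], 4) -> 1  [called from pack_ledger, line 9]
  pack_ledger([7, 4, 4, 7], 4) -> 12  [called from main, line 33]
  resolve_slot([7, 4, 4, 7]) -> 7  [called from main, line 35]
  update_gauge(12, 7) -> 0  [called from main, line 37]
Origin of each log line:
  1: logged in main at line 32
  2: logged in pack_ledger at line 8
  3: logged in trim_outliers at line 2
  4: logged in pack_ledger at line 10
  5: logged in main at line 34
  6: logged in resolve_slot at line 15
  7: logged in resolve_slot at line 20
  8: logged in main at line 36
  9: logged in update_gauge at line 24
A correct fix: line 26: replace `width % width` with `span % width`.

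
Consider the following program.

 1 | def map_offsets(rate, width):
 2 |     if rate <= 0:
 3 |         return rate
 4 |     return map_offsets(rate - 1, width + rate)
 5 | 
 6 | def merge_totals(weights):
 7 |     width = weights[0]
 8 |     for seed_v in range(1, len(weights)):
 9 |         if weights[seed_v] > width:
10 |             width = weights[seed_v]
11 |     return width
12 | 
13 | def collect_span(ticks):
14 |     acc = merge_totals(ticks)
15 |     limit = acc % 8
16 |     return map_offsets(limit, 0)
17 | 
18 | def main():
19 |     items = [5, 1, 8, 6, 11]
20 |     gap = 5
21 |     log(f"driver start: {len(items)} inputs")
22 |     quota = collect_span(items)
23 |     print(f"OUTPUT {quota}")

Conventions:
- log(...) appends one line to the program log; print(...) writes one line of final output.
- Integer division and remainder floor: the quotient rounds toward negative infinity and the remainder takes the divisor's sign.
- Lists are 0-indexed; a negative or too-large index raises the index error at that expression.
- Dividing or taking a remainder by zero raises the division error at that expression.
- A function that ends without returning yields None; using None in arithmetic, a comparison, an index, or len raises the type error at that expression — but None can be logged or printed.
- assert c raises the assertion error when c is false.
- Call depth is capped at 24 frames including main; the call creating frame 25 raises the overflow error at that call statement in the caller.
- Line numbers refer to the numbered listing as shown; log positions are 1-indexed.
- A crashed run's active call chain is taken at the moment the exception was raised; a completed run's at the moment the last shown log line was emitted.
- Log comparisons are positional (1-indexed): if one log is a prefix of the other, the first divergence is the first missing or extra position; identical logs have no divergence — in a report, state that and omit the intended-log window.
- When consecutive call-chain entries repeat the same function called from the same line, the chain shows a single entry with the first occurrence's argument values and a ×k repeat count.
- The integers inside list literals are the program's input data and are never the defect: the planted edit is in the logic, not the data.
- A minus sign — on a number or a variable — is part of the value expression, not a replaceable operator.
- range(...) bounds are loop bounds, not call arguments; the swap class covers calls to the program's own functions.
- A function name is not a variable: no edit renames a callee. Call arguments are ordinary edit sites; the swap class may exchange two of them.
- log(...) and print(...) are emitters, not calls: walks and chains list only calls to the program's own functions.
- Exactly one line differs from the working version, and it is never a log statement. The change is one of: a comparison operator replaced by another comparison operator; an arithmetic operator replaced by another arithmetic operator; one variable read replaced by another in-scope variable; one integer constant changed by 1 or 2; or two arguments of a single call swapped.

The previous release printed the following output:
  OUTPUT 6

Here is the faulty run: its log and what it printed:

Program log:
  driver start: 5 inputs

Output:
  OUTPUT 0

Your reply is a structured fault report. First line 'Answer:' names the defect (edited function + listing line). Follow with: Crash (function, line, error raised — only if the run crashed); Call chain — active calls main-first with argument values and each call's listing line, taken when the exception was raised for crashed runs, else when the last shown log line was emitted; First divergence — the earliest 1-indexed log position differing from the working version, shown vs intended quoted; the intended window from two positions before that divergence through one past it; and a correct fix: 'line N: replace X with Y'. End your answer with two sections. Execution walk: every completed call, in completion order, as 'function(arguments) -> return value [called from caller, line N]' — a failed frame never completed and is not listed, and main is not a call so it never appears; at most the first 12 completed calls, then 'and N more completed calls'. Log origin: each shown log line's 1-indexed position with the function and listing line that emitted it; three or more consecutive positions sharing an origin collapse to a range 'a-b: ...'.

Answer: the defect is in map_offsets at line 3.
Core observation: Log streams are identical — the defect surfaces only in the printed output.
Call chain: main.
First divergence: none (the log streams are identical).
Execution walk:
  merge_totals([5, 1, 8, 6, 11]) -> 11  [called from collect_span, line 14]
  map_offsets(0, 6) -> 0  [called from map_offsets, line 4]
  map_offsets(1, 5) -> 0  [called from map_offsets, line 4]
  map_offsets(2, 3) -> 0  [called from map_offsets, line 4]
  map_offsets(3, 0) -> 0  [called from collect_span, line 16]
  collect_span([5, 1, 8, 6, 11]) -> 0  [called from main, line 22]
Origin of each log line:
  1: logged in main at line 21
A correct fix: line 3: replace `rate` with `width`.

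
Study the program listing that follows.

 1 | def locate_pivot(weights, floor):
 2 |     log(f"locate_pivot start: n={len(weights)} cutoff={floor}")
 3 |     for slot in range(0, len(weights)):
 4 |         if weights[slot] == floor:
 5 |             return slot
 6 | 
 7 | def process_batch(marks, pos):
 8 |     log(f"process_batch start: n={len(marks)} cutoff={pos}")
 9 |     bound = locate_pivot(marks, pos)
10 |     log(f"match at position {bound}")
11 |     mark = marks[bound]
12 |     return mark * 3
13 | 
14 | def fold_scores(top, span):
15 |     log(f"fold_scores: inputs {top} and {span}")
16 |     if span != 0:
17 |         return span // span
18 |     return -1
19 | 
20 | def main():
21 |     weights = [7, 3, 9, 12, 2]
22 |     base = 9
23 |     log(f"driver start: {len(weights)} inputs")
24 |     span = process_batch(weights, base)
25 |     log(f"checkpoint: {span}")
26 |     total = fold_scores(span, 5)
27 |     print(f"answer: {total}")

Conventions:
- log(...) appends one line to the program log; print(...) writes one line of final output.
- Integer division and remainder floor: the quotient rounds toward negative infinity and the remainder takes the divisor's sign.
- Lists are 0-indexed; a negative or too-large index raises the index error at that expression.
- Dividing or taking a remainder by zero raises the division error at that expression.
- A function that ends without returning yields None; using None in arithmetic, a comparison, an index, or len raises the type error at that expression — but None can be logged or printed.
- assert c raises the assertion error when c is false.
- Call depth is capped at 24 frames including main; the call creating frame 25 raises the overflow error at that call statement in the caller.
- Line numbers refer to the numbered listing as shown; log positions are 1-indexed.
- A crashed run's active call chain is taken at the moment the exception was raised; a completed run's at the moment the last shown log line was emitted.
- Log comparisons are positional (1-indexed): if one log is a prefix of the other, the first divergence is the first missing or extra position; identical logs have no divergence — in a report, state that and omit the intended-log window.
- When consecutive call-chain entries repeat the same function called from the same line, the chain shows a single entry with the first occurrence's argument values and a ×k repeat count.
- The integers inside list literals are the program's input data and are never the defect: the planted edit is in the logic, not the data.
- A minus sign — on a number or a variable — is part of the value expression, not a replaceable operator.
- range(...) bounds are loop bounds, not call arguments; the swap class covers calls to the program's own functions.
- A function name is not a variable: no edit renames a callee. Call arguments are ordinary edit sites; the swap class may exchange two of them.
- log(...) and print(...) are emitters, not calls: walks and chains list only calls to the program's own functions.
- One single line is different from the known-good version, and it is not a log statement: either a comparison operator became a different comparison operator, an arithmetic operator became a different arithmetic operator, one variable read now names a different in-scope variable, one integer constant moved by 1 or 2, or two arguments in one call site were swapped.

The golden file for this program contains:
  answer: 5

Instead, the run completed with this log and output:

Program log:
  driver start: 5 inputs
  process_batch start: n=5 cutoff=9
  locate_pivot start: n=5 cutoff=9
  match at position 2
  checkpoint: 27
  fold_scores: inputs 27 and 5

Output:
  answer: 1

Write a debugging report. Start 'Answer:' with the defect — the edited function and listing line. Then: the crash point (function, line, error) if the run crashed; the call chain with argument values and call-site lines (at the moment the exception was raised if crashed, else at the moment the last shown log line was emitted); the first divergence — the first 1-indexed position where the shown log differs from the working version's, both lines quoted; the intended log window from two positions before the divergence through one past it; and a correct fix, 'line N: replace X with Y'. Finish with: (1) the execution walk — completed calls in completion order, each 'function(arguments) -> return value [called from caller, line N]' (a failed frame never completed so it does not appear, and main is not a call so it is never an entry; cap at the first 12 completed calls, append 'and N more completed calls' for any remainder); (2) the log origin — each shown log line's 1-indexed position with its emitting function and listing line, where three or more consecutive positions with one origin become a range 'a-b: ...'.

Answer: the defect is in fold_scores at line 17.
Core observation: Every logged value matches the working version; the printed result is what differs.
Call chain: main -> fold_scores(27, 5) (called at line 26).
First divergence: none (the log streams are identical).
Execution walk:
  locate_pivot([7, 3, 9, 12, 2], 9) -> 2  [called from process_batch, line 9]
  process_batch([7, 3, 9, 12, 2], 9) -> 27  [called from main, line 24]
  fold_scores(27, 5) -> 1  [called from main, line 26]
Log line origins:
  1: emitted by main (line 23)
  2: emitted by process_batch (line 8)
  3: emitted by locate_pivot (line 2)
  4: emitted by process_batch (line 10)
  5: emitted by main (line 25)
  6: emitted by fold_scores (line 15)
A correct fix: line 17: replace `span // span` with `top // span`.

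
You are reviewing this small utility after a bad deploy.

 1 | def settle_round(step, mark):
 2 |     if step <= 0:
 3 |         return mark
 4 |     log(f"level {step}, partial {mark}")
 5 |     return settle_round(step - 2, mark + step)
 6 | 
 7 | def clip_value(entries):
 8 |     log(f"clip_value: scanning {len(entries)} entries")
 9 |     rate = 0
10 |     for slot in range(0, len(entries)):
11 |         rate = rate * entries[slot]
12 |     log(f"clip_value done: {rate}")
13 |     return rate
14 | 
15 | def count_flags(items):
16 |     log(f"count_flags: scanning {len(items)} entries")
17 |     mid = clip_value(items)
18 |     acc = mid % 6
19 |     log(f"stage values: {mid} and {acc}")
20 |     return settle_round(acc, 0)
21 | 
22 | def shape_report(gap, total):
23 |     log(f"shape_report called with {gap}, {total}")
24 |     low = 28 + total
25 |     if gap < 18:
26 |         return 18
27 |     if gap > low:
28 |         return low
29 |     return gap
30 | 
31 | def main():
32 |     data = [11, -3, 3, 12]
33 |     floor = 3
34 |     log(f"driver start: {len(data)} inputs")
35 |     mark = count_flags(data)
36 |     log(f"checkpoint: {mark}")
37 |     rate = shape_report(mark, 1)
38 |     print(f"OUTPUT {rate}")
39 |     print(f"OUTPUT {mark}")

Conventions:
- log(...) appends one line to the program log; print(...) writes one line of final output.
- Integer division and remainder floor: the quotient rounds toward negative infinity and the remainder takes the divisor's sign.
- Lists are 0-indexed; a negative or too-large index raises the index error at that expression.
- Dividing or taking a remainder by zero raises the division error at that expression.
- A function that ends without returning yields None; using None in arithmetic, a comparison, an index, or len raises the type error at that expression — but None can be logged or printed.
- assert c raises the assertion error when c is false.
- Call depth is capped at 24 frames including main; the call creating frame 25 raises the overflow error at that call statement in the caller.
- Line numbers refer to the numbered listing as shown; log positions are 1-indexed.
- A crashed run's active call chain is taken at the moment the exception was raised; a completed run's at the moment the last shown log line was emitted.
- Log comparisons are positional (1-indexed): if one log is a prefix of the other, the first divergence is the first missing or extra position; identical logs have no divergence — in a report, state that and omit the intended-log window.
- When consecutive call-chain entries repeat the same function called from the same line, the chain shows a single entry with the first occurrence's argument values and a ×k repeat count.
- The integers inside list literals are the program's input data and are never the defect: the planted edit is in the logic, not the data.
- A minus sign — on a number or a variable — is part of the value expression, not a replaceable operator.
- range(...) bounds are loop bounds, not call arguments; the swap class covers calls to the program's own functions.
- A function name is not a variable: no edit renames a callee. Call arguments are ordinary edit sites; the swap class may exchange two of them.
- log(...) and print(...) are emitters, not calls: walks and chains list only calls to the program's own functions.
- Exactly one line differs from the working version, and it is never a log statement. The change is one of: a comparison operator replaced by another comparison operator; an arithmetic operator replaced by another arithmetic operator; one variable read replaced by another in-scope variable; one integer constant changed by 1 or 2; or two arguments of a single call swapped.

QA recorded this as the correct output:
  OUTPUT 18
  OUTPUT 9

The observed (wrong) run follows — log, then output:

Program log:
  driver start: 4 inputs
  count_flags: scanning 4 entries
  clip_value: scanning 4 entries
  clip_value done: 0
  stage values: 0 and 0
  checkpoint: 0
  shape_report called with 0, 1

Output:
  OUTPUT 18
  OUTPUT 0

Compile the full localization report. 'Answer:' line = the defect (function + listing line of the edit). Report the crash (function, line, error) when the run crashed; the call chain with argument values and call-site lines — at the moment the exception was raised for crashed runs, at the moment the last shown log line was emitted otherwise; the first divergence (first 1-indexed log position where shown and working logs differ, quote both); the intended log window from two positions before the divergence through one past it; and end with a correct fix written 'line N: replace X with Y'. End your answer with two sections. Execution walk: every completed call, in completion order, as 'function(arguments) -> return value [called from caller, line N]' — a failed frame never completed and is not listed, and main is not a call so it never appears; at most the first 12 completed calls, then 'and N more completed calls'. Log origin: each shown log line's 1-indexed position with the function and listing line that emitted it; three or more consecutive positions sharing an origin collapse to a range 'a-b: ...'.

Answer: the defect is in clip_value at line 11.
Key observation: The earliest visible damage is log position 4 — 'clip_value done: 0' rather than the intended 'clip_value done: 23'.
Call chain: main -> shape_report(0, 1) (called at line 37).
First divergence: position 4 — shown 'clip_value done: 0', intended 'clip_value done: 23'.
Intended log window:
  2: count_flags: scanning 4 entries
  3: clip_value: scanning 4 entries
  4: clip_value done: 23
  5: stage values: 23 and 5
Execution walk:
  clip_value([11, -3, 3, 12]) -> 0  [called from count_flags, line 17]
  settle_round(0, 0) -> 0  [called from count_flags, line 20]
  count_flags([11, -3, 3, 12]) -> 0  [called from main, line 35]
  shape_report(0, 1) -> 18  [called from main, line 37]
Log line origins:
  1: logged in main at line 34
  2: logged in count_flags at line 16
  3: logged in clip_value at line 8
  4: logged in clip_value at line 12
  5: logged in count_flags at line 19
  6: logged in main at line 36
  7: logged in shape_report at line 23
A correct fix: line 11: replace `*` with `+`.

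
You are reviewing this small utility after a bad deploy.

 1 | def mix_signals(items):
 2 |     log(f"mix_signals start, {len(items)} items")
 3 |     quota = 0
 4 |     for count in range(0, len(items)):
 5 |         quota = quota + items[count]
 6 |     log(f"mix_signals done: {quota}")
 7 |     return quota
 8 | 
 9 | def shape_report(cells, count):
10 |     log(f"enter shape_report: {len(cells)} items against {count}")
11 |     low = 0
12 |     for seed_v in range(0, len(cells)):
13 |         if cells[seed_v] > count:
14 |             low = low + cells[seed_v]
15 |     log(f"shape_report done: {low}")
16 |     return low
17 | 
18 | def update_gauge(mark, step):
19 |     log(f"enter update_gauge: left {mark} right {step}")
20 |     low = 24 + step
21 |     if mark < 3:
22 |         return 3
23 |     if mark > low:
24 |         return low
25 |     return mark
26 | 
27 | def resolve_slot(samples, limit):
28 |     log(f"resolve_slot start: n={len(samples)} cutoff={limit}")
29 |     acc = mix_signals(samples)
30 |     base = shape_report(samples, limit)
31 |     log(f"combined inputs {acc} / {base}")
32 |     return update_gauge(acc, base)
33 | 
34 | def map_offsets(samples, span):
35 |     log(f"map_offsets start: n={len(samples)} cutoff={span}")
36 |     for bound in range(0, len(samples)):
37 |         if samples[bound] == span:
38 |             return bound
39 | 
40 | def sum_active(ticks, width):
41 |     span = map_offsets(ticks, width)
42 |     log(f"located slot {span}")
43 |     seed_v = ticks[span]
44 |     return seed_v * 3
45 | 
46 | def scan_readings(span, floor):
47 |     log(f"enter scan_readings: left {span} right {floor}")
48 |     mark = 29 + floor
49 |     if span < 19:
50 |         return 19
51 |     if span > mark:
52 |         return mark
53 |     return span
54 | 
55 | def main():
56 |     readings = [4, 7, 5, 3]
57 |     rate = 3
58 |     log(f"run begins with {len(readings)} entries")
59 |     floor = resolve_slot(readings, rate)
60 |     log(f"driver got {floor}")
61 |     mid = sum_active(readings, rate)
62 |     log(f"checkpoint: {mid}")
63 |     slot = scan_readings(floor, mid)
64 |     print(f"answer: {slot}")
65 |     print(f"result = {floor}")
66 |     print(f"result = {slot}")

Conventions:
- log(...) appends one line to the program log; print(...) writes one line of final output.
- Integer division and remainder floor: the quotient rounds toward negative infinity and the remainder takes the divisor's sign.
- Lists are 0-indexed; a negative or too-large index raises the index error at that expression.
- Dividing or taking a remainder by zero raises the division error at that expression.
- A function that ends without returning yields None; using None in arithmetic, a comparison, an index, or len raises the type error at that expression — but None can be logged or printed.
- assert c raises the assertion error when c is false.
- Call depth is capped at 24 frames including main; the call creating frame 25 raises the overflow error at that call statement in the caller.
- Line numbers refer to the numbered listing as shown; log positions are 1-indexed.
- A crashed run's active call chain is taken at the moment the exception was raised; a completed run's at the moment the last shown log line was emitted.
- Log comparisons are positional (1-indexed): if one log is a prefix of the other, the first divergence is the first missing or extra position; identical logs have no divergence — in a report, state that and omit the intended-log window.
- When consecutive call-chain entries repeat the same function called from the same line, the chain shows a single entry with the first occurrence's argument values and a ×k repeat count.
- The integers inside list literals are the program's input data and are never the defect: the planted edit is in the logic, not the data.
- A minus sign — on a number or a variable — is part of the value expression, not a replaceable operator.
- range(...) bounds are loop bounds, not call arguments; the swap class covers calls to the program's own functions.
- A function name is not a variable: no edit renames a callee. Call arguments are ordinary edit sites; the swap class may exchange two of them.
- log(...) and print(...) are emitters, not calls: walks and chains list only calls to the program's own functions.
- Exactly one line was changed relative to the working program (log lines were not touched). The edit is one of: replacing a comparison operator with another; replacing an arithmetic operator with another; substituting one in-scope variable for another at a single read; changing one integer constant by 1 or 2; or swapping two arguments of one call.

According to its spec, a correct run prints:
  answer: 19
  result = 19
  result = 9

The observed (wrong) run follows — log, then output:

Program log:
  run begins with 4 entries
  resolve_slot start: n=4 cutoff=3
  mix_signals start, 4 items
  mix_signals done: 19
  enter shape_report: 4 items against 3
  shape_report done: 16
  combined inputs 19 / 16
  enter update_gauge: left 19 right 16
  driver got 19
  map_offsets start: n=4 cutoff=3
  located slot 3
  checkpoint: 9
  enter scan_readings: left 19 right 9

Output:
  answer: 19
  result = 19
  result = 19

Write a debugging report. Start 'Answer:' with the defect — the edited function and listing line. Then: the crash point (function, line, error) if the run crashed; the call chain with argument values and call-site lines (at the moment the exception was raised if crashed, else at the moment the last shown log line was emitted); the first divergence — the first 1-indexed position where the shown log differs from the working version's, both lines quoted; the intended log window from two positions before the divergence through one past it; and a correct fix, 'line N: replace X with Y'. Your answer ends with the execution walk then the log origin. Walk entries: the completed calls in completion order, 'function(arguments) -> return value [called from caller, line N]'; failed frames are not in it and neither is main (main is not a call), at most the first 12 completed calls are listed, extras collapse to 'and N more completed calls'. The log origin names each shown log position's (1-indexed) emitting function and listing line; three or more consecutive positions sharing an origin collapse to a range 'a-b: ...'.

Answer: the defect is in main at line 66.
Key fact: The two runs log identically and part ways only at the printed values.
Call chain: main -> scan_readings(19, 9) (called at line 63).
First divergence: none — the logs agree in full.
Execution walk:
  mix_signals([4, 7, 5, 3]) -> 19  [called from resolve_slot, line 29]
  shape_report([4, 7, 5, 3], 3) -> 16  [called from resolve_slot, line 30]
  update_gauge(19, 16) -> 19  [called from resolve_slot, line 32]
  resolve_slot([4, 7, 5, 3], 3) -> 19  [called from main, line 59]
  map_offsets([4, 7, 5, 3], 3) -> 3  [called from sum_active, line 41]
  sum_active([4, 7, 5, 3], 3) -> 9  [called from main, line 61]
  scan_readings(19, 9) -> 19  [called from main, line 63]
Log origins:
  1: emitted by main (line 58)
  2: emitted by resolve_slot (line 28)
  3: emitted by mix_signals (line 2)
  4: emitted by mix_signals (line 6)
  5: emitted by shape_report (line 10)
  6: emitted by shape_report (line 15)
  7: emitted by resolve_slot (line 31)
  8: emitted by update_gauge (line 19)
  9: emitted by main (line 60)
  10: emitted by map_offsets (line 35)
  11: emitted by sum_active (line 42)
  12: emitted by main (line 62)
  13: emitted by scan_readings (line 47)
A correct fix: line 66: replace `slot` with `mid`.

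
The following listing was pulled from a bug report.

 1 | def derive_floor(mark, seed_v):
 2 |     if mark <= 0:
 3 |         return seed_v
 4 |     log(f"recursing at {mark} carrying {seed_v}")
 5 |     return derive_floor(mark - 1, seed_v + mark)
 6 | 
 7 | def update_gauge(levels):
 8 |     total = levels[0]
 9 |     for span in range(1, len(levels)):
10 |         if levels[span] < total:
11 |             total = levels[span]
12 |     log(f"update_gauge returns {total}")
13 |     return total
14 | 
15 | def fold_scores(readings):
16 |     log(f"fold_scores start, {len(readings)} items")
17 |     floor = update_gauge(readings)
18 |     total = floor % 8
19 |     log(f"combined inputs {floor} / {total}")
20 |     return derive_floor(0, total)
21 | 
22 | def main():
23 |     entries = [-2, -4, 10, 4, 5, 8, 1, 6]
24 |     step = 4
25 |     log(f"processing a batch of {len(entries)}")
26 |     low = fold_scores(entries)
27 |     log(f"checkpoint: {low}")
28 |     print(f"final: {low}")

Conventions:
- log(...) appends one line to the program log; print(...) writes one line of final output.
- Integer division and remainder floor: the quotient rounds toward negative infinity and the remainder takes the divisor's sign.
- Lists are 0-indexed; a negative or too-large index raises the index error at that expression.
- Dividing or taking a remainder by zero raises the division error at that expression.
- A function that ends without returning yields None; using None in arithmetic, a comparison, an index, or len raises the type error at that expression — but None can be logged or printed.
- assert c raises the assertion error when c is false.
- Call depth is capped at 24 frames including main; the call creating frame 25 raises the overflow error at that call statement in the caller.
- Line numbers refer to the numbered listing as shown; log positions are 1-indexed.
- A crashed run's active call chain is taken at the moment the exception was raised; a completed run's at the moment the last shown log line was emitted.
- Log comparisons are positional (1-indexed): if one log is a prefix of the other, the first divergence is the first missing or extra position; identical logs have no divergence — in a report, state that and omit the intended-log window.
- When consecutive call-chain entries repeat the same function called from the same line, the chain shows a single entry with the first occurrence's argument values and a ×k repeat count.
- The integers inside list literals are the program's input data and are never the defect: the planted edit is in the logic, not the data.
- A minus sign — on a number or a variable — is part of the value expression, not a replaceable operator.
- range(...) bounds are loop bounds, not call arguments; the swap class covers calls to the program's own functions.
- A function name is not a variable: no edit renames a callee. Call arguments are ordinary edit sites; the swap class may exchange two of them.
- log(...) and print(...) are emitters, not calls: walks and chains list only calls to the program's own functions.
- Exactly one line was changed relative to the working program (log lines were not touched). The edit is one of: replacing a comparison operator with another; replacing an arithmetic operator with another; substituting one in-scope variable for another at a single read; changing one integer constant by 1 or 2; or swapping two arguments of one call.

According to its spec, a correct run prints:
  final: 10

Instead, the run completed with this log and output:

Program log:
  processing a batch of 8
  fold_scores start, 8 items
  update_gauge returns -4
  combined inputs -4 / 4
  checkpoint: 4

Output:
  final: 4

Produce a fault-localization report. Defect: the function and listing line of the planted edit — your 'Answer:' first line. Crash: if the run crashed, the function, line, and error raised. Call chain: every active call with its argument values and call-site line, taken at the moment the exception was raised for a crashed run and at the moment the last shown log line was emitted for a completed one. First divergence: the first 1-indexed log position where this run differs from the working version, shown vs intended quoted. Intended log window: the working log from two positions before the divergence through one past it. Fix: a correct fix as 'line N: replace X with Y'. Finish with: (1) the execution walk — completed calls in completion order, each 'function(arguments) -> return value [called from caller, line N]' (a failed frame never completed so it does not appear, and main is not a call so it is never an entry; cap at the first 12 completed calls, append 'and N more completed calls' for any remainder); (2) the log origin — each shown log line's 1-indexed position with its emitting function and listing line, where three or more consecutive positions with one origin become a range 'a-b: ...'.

Answer: the defect is in fold_scores at line 20.
Key observation: The earliest visible damage is log position 5 — 'checkpoint: 4' rather than the intended 'recursing at 4 carrying 0'.
Call chain: main.
First divergence: at position 5 the run shows 'checkpoint: 4' where the working version logs 'recursing at 4 carrying 0'.
Intended log window:
  3: update_gauge returns -4
  4: combined inputs -4 / 4
  5: recursing at 4 carrying 0
  6: recursing at 3 carrying 4
Execution walk:
  update_gauge([-2, -4, 10, 4, 5, 8, 1, 6]) -> -4  [called from fold_scores, line 17]
  derive_floor(0, 4) -> 4  [called from fold_scores, line 20]
  fold_scores([-2, -4, 10, 4, 5, 8, 1, 6]) -> 4  [called from main, line 26]
Log origins:
  1 — main, line 25
  2 — fold_scores, line 16
  3 — update_gauge, line 12
  4 — fold_scores, line 19
  5 — main, line 27
A correct fix: line 20: replace `derive_floor(0, total)` with `derive_floor(total, 0)`.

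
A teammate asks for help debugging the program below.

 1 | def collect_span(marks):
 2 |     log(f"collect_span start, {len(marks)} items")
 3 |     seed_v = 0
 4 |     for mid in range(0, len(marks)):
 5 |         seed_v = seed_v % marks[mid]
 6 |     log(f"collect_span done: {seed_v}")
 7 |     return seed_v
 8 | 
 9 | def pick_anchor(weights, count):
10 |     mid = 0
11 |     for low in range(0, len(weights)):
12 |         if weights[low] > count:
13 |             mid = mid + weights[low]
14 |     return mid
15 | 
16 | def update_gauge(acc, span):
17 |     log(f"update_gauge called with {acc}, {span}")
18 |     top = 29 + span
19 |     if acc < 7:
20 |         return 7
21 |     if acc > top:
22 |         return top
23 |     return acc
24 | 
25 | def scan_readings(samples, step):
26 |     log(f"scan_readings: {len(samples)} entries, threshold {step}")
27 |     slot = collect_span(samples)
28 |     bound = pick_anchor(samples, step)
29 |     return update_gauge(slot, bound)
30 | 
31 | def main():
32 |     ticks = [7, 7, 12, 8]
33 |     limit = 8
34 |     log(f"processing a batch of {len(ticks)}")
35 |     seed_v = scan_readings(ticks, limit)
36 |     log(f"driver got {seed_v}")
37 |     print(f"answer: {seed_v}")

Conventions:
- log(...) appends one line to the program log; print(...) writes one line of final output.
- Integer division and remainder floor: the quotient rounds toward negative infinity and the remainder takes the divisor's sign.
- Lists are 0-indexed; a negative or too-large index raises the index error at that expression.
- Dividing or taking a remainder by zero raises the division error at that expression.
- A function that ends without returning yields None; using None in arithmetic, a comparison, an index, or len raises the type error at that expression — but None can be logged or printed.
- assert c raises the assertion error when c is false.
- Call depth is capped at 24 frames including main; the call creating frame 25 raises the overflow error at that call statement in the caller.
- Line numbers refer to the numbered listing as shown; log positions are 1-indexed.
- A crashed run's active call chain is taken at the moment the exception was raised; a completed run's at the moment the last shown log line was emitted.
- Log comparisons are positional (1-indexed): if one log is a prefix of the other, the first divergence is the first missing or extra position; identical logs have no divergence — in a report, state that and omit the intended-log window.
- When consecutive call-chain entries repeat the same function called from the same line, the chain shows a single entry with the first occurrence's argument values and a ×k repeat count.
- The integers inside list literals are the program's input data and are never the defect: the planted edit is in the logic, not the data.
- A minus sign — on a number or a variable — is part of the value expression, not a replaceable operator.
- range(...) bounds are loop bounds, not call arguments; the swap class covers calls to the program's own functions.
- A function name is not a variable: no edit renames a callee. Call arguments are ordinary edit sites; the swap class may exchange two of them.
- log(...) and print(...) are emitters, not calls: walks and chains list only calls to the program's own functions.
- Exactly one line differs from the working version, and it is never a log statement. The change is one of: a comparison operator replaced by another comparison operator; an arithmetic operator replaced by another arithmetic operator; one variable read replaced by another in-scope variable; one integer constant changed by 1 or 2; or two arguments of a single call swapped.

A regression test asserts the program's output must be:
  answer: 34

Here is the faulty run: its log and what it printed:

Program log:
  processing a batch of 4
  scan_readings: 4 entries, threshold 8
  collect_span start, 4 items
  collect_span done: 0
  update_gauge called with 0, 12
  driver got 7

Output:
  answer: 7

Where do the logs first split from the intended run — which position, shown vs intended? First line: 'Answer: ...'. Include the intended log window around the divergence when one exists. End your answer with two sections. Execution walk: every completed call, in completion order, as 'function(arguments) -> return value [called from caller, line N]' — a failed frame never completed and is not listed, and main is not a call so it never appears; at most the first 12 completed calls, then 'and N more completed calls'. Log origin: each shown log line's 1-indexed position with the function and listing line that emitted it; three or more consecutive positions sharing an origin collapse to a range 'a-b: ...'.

Answer: position 4 — the shown line 'collect_span done: 0' should read 'collect_span done: 34'.
Intended log window:
  2: scan_readings: 4 entries, threshold 8
  3: collect_span start, 4 items
  4: collect_span done: 34
  5: update_gauge called with 34, 12
Execution walk:
  collect_span([7, 7, 12, 8]) -> 0  [called from scan_readings, line 27]
  pick_anchor([7, 7, 12, 8], 8) -> 12  [called from scan_readings, line 28]
  update_gauge(0, 12) -> 7  [called from scan_readings, line 29]
  scan_readings([7, 7, 12, 8], 8) -> 7  [called from main, line 35]
Log origins:
  1 — main, line 34
  2 — scan_readings, line 26
  3 — collect_span, line 2
  4 — collect_span, line 6
  5 — update_gauge, line 17
  6 — main, line 36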